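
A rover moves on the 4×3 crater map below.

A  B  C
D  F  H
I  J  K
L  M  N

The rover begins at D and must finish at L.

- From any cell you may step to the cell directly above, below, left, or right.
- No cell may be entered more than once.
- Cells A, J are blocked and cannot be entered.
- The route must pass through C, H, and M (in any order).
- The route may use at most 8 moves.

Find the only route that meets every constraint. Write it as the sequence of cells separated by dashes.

The 8-move cap with required stops at C, H, M leaves no slack for detours.
Route from D: right to F, up to B, right to C, 3× down (reaching N), 2× left (reaching L) — 8 moves in all.
Check: all required cells visited; 8 ≤ 8 moves.

D - F - B - C - H - K - N - M - L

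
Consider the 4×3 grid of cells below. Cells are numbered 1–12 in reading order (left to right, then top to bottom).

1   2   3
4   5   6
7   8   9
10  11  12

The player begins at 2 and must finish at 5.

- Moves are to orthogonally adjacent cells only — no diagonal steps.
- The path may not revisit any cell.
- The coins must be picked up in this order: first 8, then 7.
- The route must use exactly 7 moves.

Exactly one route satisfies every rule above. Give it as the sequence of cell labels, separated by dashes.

The waypoints must appear in the order 8, 7, with no cell reused.
Route from 2: right to 3, 2× down (reaching 9), 2× left (reaching 7), up to 4, right to 5 — 7 moves in all.
Check: order respected (8 at step 4, 7 at step 5); 7 moves as required.

2 - 3 - 6 - 9 - 8 - 7 - 4 - 5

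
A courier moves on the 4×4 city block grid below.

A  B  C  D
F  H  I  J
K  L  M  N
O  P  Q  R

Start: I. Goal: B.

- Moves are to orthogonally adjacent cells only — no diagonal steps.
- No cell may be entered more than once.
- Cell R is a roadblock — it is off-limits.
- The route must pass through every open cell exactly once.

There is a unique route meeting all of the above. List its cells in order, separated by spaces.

I C D J N M Q P O K L H F A B

Need to visit all 15 open cells exactly once, starting at I and ending at B.
Cell O has only two open neighbours (K and P), so the path must pass straight through it: one of those is the cell it's entered from and the other is where it exits.
Route from I: up 1 to C, right 1 to D, down 2 to N, left 1 to M, down 1 to Q, left 2 to O, up 1 to K, right 1 to L, up 1 to H, left 1 to F, up 1 to A, right 1 to B — 14 moves in all.
Check: all 15 open cells covered.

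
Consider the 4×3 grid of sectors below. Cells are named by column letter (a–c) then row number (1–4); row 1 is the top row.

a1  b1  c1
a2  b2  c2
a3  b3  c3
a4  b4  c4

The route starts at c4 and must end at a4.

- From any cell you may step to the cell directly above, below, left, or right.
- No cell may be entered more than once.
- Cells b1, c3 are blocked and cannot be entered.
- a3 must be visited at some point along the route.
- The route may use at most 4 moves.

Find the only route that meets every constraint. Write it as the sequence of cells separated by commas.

The budget equals the shortest possible length, so every move has to be on a shortest route through the required cells.
Route from c4: left to b4, up to b3, left to a3, down to a4 — 4 moves in all.
Check: all required cells visited; 4 ≤ 4 moves.

c4, b4, b3, a3, a4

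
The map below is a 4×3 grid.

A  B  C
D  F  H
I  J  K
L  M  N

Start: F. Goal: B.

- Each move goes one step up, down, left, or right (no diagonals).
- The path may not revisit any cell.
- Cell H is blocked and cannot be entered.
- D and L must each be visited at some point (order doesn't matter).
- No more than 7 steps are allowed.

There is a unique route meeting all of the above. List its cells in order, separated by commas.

The budget equals the shortest possible length, so every move has to be on a shortest route through the required cells.
Route from F: down 2 to M, left 1 to L, up 3 to A, right 1 to B — 7 moves in all.
Check: all required cells visited; 7 ≤ 7 moves.

F, J, M, L, I, D, A, B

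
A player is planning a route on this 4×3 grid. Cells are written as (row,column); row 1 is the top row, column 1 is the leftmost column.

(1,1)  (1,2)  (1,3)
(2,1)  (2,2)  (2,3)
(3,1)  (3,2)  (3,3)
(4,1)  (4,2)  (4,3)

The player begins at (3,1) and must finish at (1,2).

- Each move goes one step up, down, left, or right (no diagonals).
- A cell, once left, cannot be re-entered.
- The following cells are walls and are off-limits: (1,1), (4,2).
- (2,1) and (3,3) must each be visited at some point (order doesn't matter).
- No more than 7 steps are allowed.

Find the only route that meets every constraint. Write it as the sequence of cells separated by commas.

(3,1), (2,1), (2,2), (3,2), (3,3), (2,3), (1,3), (1,2)

The budget equals the shortest possible length, so every move has to be on a shortest route through the required cells.
Route from (3,1): up to (2,1), right to (2,2), down to (3,2), right to (3,3), 2× up (reaching (1,3)), left to (1,2) — 7 moves in all.
Check: all required cells visited; 7 ≤ 7 moves.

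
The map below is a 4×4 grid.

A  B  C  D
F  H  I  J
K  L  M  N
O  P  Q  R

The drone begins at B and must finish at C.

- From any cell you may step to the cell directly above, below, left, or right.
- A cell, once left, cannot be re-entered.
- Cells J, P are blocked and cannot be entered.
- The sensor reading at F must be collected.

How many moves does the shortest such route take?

Any route passes through F somewhere between B and C. Summing Manhattan distances along the two legs (B → F → C) gives a lower bound of 2 + 3 = 5 moves.
A route of 5 moves achieves this: B → A → F → H → I → C.
Since 5 matches the lower bound, it is optimal.

5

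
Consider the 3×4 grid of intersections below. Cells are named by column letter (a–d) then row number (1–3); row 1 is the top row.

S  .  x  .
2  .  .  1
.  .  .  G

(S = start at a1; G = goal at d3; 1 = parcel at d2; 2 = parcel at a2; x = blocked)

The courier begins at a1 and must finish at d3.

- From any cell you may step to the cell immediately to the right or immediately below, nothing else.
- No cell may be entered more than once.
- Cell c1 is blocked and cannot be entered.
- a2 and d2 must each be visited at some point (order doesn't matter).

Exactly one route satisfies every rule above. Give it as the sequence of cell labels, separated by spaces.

a1 a2 b2 c2 d2 d3

Moves only go right or down, so the column and row indices never decrease.
Route from a1: down 1 to a2, right 3 to d2, down 1 to d3 — 5 moves in all.
Check: all required cells visited.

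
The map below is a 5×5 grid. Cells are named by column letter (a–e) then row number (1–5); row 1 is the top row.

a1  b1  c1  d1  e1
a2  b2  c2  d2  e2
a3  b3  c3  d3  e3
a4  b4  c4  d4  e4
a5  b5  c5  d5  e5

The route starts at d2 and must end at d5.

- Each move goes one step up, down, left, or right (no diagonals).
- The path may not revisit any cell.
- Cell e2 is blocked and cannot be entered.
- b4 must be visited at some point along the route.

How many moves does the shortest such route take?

Any route passes through b4 somewhere between d2 and d5. Summing Manhattan distances along the two legs (d2 → b4 → d5) gives a lower bound of 4 + 3 = 7 moves.
A route of 7 moves achieves this: d2 → d3 → d4 → c4 → b4 → b5 → c5 → d5.
Since 7 matches the lower bound, it is optimal.

7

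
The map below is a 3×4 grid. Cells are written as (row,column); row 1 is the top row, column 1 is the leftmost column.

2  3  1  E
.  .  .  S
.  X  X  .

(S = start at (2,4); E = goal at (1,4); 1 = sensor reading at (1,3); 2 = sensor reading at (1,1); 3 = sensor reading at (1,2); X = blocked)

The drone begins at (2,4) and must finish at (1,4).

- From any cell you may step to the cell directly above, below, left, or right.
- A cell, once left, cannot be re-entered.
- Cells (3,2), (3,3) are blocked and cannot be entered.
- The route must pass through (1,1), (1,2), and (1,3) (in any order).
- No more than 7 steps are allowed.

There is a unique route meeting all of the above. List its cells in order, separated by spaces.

(2,4) (2,3) (2,2) (2,1) (1,1) (1,2) (1,3) (1,4)

The 7-move cap with required stops at (1,1), (1,2), (1,3) leaves no slack for detours.
Route from (2,4): left 3 to (2,1), up 1 to (1,1), right 3 to (1,4) — 7 moves in all.
Check: all required cells visited; 7 ≤ 7 moves.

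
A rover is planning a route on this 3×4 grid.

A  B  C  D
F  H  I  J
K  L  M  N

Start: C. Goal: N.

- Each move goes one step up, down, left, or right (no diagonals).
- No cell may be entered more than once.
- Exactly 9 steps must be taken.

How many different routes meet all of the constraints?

7

Need simple routes of exactly 9 moves from C to N (Manhattan distance 3, so 3 moves are spent on a detour and 3 undoing it).
Enumerating: C I H B A F K L M N | C B H F K L M I J N | C B A F K L H I M N | C B A F K L H I J N | C B A F K L M I J N | C B A F H L M I J N | C D J I H F K L M N.
That gives 7 routes.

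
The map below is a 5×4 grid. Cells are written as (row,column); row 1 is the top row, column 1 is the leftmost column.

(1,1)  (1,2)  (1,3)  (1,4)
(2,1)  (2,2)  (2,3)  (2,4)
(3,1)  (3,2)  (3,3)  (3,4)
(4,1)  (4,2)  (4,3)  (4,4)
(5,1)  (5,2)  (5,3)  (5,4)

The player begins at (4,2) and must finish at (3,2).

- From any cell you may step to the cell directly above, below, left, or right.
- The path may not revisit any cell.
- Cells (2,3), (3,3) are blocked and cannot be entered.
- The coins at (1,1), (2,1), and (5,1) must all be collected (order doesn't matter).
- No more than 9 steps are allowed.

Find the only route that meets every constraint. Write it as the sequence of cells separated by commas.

The 9-move cap with required stops at (1,1), (2,1), (5,1) leaves no slack for detours.
Route from (4,2): down to (5,2), left to (5,1), 4× up (reaching (1,1)), right to (1,2), 2× down (reaching (3,2)) — 9 moves in all.
Check: all required cells visited; 9 ≤ 9 moves.

(4,2), (5,2), (5,1), (4,1), (3,1), (2,1), (1,1), (1,2), (2,2), (3,2)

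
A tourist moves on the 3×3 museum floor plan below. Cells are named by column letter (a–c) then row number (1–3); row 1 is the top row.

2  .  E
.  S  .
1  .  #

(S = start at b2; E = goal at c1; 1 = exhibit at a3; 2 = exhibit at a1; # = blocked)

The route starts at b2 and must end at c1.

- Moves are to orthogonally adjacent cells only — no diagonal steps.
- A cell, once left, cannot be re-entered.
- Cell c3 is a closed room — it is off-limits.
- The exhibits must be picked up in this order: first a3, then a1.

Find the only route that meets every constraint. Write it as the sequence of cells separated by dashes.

The waypoints must appear in the order a3, a1, with no cell reused.
Route from b2: down to b3, left to a3, 2× up (reaching a1), 2× right (reaching c1) — 6 moves in all.
Check: order respected (1 at step 2, 2 at step 4).

b2 - b3 - a3 - a2 - a1 - b1 - c1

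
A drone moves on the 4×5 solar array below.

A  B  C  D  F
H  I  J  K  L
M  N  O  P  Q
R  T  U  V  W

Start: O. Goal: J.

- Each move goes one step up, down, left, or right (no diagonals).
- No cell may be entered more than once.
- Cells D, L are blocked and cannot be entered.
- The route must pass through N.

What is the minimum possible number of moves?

Any route passes through N somewhere between O and J. Summing Manhattan distances along the two legs (O → N → J) gives a lower bound of 1 + 2 = 3 moves.
A route of 3 moves achieves this: O → N → I → J.
Since 3 matches the lower bound, it is optimal.

3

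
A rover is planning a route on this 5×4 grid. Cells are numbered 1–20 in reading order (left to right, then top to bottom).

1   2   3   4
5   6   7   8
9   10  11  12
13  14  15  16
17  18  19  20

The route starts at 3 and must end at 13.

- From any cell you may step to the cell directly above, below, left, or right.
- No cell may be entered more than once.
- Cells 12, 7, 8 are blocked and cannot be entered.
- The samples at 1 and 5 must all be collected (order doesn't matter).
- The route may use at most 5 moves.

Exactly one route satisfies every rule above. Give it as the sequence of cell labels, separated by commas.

The budget equals the shortest possible length, so every move has to be on a shortest route through the required cells.
Route from 3: left 2 to 1, down 3 to 13 — 5 moves in all.
Check: all required cells visited; 5 ≤ 5 moves.

3, 2, 1, 5, 9, 13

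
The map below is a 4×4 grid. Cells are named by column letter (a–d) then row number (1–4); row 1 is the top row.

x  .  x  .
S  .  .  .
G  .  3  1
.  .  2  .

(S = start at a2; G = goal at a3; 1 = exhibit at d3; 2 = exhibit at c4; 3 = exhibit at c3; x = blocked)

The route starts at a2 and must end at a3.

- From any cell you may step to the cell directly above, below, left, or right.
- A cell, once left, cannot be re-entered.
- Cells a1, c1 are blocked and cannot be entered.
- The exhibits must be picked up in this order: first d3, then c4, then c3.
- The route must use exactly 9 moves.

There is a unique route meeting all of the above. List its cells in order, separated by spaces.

a2 b2 c2 d2 d3 d4 c4 c3 b3 a3

The waypoints must appear in the order d3, c4, c3, with no cell reused.
Route from a2: 3× right (reaching d2), 2× down (reaching d4), left to c4, up to c3, 2× left (reaching a3) — 9 moves in all.
Check: order respected (1 at step 4, 2 at step 6, 3 at step 7); 9 moves as required.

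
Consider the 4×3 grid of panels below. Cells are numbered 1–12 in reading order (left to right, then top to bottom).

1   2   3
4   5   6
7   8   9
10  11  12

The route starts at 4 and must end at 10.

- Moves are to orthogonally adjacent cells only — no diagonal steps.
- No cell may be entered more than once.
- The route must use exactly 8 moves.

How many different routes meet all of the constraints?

Need simple routes of exactly 8 moves from 4 to 10 (Manhattan distance 2, so 3 moves are spent on a detour and 3 undoing it).
Branch systematically from the start, pruning whenever the remaining move budget drops below the Manhattan distance to 10 or differs from it in parity. Grouping the completions by first move — via 1: 9; via 7: 1; via 5: 4 — and summing: 9 + 1 + 4 = 14.
That gives 14 routes.

14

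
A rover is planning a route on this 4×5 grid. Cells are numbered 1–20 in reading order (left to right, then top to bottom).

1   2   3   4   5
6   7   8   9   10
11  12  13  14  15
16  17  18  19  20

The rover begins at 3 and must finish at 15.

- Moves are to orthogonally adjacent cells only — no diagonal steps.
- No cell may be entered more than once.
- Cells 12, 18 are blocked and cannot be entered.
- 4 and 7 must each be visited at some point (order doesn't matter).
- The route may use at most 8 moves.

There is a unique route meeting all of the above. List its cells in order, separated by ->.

3 -> 2 -> 7 -> 8 -> 9 -> 4 -> 5 -> 10 -> 15

Any route must reach 4 and 7 and still end at 15 within 8 moves, so the order of the required stops is forced.
Route from 3: left 1 to 2, down 1 to 7, right 2 to 9, up 1 to 4, right 1 to 5, down 2 to 15 — 8 moves in all.
Check: all required cells visited; 8 ≤ 8 moves.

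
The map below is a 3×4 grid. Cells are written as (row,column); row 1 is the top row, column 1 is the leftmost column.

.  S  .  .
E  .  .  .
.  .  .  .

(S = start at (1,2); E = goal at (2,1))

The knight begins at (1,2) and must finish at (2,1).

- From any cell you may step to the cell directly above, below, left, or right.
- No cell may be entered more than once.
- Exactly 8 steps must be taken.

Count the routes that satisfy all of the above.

9

Need simple routes of exactly 8 moves from (1,2) to (2,1) (Manhattan distance 2, so 3 moves are spent on a detour and 3 undoing it).
Branch systematically from the start, pruning whenever the remaining move budget drops below the Manhattan distance to (2,1) or differs from it in parity. Grouping the completions by first move — via (2,2): 1; via (1,3): 8 (no valid completion starts via (1,1)) — and summing: 1 + 8 = 9.
That gives 9 routes.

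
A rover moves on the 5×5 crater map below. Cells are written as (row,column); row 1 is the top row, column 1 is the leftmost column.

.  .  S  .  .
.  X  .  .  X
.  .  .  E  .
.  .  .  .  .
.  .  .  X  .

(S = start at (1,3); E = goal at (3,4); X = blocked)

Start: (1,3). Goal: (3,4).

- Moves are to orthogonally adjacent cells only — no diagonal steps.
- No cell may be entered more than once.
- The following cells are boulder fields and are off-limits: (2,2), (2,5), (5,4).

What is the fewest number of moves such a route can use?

The Manhattan distance from (1,3) to (3,4) is |1−3| + |3−4| = 3, so at least 3 moves are needed.
A route of 3 moves achieves this: (1,3) → (2,3) → (3,3) → (3,4).
Since 3 matches the lower bound, it is optimal.

3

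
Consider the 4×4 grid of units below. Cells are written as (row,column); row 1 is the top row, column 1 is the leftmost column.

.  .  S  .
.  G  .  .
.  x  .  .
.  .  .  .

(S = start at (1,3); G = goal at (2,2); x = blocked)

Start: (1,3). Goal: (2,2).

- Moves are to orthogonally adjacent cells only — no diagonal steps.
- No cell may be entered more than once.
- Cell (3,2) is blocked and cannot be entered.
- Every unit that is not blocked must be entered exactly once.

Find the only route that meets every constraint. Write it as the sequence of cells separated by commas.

(1,3), (1,4), (2,4), (2,3), (3,3), (3,4), (4,4), (4,3), (4,2), (4,1), (3,1), (2,1), (1,1), (1,2), (2,2)

Need to visit all 15 open cells exactly once, starting at (1,3) and ending at (2,2).
Cell (3,1) has only two open neighbours ((2,1) and (4,1)), so the path must pass straight through it: one of those is the cell it's entered from and the other is where it exits.
Route from (1,3): right to (1,4), down to (2,4), left to (2,3), down to (3,3), right to (3,4), down to (4,4), 3× left (reaching (4,1)), 3× up (reaching (1,1)), right to (1,2), down to (2,2) — 14 moves in all.
Check: all 15 open cells covered.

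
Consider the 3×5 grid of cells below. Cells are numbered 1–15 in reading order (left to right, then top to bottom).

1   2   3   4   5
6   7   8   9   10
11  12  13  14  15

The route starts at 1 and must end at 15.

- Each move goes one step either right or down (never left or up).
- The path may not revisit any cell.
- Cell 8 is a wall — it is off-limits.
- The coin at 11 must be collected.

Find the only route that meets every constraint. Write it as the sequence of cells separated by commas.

1, 6, 11, 12, 13, 14, 15

Moves only go right or down, so the column and row indices never decrease.
Route from 1: down 2 to 11, right 4 to 15 — 6 moves in all.
Check: all required cells visited.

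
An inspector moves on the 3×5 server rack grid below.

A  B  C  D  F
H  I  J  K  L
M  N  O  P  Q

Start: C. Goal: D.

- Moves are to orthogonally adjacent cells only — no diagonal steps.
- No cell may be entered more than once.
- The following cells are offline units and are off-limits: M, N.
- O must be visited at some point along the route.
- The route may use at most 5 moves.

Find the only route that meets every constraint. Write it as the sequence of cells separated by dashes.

The budget equals the shortest possible length, so every move has to be on a shortest route through the required cells.
Route from C: down 2 to O, right 1 to P, up 2 to D — 5 moves in all.
Check: all required cells visited; 5 ≤ 5 moves.

C - J - O - P - K - D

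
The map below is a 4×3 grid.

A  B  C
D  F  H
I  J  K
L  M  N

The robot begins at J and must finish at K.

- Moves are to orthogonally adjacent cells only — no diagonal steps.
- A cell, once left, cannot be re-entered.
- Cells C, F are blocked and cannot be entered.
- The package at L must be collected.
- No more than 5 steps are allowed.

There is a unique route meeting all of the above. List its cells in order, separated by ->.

Any route must reach L and still end at K within 5 moves, so the order of the required stops is forced.
Route from J: left 1 to I, down 1 to L, right 2 to N, up 1 to K — 5 moves in all.
Check: all required cells visited; 5 ≤ 5 moves.

J -> I -> L -> M -> N -> K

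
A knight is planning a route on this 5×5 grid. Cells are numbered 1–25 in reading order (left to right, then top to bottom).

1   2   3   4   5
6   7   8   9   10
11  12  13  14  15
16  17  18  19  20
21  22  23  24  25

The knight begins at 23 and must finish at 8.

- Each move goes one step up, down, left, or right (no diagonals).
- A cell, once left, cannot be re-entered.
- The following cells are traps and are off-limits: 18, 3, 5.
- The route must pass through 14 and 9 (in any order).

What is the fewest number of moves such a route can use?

Any route passes through 14 and 9 in some order between 23 and 8. Summing Manhattan distances along each leg and taking the cheapest ordering (23 → 14 → 9 → 8) gives a lower bound of 3 + 1 + 1 = 5 moves.
A route of 5 moves achieves this: 23 → 24 → 19 → 14 → 9 → 8.
Since 5 matches the lower bound, it is optimal.

5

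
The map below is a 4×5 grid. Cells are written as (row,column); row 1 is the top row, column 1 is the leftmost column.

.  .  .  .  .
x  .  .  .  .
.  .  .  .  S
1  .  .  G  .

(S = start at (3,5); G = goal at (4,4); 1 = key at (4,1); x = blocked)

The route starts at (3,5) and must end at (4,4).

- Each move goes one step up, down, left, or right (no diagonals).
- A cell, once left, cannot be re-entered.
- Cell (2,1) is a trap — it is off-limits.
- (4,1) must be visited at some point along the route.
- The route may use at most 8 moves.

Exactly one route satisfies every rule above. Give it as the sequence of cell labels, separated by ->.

Any route must reach (4,1) and still end at (4,4) within 8 moves, so the order of the required stops is forced.
Route from (3,5): 4× left (reaching (3,1)), down to (4,1), 3× right (reaching (4,4)) — 8 moves in all.
Check: all required cells visited; 8 ≤ 8 moves.

(3,5) -> (3,4) -> (3,3) -> (3,2) -> (3,1) -> (4,1) -> (4,2) -> (4,3) -> (4,4)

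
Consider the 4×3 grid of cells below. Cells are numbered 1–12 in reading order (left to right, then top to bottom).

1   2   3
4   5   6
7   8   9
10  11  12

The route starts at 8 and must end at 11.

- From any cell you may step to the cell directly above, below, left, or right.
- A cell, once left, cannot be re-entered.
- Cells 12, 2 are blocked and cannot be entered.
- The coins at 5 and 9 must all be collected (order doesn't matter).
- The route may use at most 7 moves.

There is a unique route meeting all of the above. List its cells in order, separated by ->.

The budget equals the shortest possible length, so every move has to be on a shortest route through the required cells.
Route from 8: right 1 to 9, up 1 to 6, left 2 to 4, down 2 to 10, right 1 to 11 — 7 moves in all.
Check: all required cells visited; 7 ≤ 7 moves.

8 -> 9 -> 6 -> 5 -> 4 -> 7 -> 10 -> 11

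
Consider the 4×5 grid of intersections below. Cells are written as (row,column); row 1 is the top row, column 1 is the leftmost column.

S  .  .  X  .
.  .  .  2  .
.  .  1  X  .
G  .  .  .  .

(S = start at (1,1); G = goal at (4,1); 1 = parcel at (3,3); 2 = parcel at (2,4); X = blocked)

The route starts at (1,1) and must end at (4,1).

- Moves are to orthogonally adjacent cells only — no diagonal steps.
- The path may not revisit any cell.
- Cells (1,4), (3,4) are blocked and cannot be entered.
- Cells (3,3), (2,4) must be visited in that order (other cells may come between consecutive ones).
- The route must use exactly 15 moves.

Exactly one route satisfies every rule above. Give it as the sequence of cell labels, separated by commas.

The waypoints must appear in the order (3,3), (2,4), with no cell reused.
Route from (1,1): right 1 to (1,2), down 1 to (2,2), left 1 to (2,1), down 1 to (3,1), right 2 to (3,3), up 1 to (2,3), right 2 to (2,5), down 2 to (4,5), left 4 to (4,1) — 15 moves in all.
Check: order respected (1 at step 6, 2 at step 8); 15 moves as required.

(1,1), (1,2), (2,2), (2,1), (3,1), (3,2), (3,3), (2,3), (2,4), (2,5), (3,5), (4,5), (4,4), (4,3), (4,2), (4,1)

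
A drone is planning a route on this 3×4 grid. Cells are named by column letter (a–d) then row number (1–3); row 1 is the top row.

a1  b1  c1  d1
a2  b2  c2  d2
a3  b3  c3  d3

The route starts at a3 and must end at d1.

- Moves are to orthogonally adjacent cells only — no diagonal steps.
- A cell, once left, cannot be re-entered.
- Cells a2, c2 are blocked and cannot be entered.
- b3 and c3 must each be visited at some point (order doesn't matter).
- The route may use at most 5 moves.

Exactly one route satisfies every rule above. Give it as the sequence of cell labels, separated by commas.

a3, b3, c3, d3, d2, d1

The budget equals the shortest possible length, so every move has to be on a shortest route through the required cells.
Route from a3: 3× right (reaching d3), 2× up (reaching d1) — 5 moves in all.
Check: all required cells visited; 5 ≤ 5 moves.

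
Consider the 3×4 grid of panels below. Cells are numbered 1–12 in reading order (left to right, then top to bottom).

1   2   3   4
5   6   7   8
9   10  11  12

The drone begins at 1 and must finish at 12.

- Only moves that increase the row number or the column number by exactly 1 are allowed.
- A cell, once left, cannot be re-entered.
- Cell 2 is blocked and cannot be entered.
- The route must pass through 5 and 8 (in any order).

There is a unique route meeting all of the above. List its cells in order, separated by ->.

1 -> 5 -> 6 -> 7 -> 8 -> 12

Moves only go right or down, so the column and row indices never decrease.
Route from 1: down to 5, 3× right (reaching 8), down to 12 — 5 moves in all.
Check: all required cells visited.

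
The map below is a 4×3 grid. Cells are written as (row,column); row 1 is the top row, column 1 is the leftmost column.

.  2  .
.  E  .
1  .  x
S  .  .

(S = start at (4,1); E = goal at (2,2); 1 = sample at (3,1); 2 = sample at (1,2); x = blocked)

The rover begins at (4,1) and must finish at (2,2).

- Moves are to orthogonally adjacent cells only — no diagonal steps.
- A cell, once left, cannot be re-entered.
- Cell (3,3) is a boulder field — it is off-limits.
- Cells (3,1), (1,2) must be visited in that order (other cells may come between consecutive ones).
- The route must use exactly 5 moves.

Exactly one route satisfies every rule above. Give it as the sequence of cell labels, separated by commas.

The waypoints must appear in the order (3,1), (1,2), with no cell reused.
Route from (4,1): 3× up (reaching (1,1)), right to (1,2), down to (2,2) — 5 moves in all.
Check: order respected (1 at step 1, 2 at step 4); 5 moves as required.

(4,1), (3,1), (2,1), (1,1), (1,2), (2,2)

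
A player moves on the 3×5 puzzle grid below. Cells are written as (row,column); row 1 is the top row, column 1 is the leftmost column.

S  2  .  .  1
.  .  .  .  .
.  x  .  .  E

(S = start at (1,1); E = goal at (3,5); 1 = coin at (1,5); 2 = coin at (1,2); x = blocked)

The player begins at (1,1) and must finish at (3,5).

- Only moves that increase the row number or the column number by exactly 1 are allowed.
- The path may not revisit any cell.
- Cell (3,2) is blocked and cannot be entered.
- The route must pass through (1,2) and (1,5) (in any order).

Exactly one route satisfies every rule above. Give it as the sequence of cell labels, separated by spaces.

Moves only go right or down, so the column and row indices never decrease.
Route from (1,1): right 4 to (1,5), down 2 to (3,5) — 6 moves in all.
Check: all required cells visited.

(1,1) (1,2) (1,3) (1,4) (1,5) (2,5) (3,5)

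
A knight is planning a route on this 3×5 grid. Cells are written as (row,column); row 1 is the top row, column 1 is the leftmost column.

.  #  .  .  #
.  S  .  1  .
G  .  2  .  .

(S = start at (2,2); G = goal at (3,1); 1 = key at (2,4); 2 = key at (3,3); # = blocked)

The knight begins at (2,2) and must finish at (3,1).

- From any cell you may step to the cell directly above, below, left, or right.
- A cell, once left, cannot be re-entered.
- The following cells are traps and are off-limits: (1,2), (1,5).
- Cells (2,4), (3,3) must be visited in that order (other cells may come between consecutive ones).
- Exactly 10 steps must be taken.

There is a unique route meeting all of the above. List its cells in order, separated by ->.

(2,2) -> (2,3) -> (1,3) -> (1,4) -> (2,4) -> (2,5) -> (3,5) -> (3,4) -> (3,3) -> (3,2) -> (3,1)

The waypoints must appear in the order (2,4), (3,3), with no cell reused.
Route from (2,2): right 1 to (2,3), up 1 to (1,3), right 1 to (1,4), down 1 to (2,4), right 1 to (2,5), down 1 to (3,5), left 4 to (3,1) — 10 moves in all.
Check: order respected (1 at step 4, 2 at step 8); 10 moves as required.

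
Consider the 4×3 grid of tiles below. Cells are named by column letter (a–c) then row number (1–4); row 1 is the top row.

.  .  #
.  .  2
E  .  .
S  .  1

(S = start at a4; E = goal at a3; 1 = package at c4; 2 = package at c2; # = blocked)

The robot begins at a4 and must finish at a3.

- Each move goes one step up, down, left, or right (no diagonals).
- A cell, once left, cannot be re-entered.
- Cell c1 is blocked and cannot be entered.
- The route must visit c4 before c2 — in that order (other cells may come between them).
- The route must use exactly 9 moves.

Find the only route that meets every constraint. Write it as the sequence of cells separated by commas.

The waypoints must appear in the order c4, c2, with no cell reused.
Route from a4: 2× right (reaching c4), 2× up (reaching c2), left to b2, up to b1, left to a1, 2× down (reaching a3) — 9 moves in all.
Check: order respected (1 at step 2, 2 at step 4); 9 moves as required.

a4, b4, c4, c3, c2, b2, b1, a1, a2, a3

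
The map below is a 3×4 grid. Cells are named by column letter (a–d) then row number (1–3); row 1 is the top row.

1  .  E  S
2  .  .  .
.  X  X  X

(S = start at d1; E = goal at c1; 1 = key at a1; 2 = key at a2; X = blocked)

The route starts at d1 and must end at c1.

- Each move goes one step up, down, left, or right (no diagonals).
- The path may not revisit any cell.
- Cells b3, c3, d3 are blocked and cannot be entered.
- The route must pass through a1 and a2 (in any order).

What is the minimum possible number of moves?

7

Any route passes through a1 and a2 in some order between d1 and c1. Summing Manhattan distances along each leg and taking the cheapest ordering (d1 → a1 → a2 → c1) gives a lower bound of 3 + 1 + 3 = 7 moves.
A route of 7 moves achieves this: d1 → d2 → c2 → b2 → a2 → a1 → b1 → c1.
Since 7 matches the lower bound, it is optimal.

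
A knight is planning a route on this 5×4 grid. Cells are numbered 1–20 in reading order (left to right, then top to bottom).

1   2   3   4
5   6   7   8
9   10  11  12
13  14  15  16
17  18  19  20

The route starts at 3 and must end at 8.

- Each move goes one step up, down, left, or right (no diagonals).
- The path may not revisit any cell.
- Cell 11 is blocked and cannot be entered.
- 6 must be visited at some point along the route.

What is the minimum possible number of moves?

4

Any route passes through 6 somewhere between 3 and 8. Summing Manhattan distances along the two legs (3 → 6 → 8) gives a lower bound of 2 + 2 = 4 moves.
A route of 4 moves achieves this: 3 → 2 → 6 → 7 → 8.
Since 4 matches the lower bound, it is optimal.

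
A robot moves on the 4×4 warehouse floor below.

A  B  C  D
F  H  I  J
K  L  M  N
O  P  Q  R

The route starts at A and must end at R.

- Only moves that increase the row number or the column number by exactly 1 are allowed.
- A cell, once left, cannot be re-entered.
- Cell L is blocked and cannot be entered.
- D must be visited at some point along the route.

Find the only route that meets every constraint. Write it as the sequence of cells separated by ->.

Moves only go right or down, so the column and row indices never decrease.
Route from A: right 3 to D, down 3 to R — 6 moves in all.
Check: all required cells visited.

A -> B -> C -> D -> J -> N -> R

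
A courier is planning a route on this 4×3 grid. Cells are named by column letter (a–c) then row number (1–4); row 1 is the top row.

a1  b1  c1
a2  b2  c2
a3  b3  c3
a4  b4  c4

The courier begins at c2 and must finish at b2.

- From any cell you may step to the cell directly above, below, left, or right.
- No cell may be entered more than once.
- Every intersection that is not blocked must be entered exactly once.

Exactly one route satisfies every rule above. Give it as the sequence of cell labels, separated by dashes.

Need to visit all 12 open cells exactly once, starting at c2 and ending at b2.
Cell c4 has only two open neighbours (c3 and b4), so the path must pass straight through it: one of those is the cell it's entered from and the other is where it exits.
Route from c2: up to c1, 2× left (reaching a1), 3× down (reaching a4), 2× right (reaching c4), up to c3, left to b3, up to b2 — 11 moves in all.
Check: all 12 open cells covered.

c2 - c1 - b1 - a1 - a2 - a3 - a4 - b4 - c4 - c3 - b3 - b2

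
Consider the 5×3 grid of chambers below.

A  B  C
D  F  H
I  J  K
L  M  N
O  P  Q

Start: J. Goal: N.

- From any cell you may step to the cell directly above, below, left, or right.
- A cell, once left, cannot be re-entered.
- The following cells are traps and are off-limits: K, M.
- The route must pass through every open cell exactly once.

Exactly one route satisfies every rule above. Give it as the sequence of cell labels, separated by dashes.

J - F - H - C - B - A - D - I - L - O - P - Q - N

Need to visit all 13 open cells exactly once, starting at J and ending at N.
Cell P has only two open neighbours (O and Q), so the path must pass straight through it: one of those is the cell it's entered from and the other is where it exits.
Route from J: up to F, right to H, up to C, 2× left (reaching A), 4× down (reaching O), 2× right (reaching Q), up to N — 12 moves in all.
Check: all 13 open cells covered.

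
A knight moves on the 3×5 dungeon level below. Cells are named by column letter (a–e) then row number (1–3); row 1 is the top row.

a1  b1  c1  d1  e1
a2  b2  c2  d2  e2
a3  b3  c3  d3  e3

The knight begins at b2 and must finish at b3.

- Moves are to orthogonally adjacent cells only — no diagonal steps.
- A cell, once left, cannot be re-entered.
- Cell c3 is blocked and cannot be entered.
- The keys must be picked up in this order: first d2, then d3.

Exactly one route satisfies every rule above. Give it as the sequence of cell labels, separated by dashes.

b2 - c2 - d2 - d3 - e3 - e2 - e1 - d1 - c1 - b1 - a1 - a2 - a3 - b3

The waypoints must appear in the order d2, d3, with no cell reused.
Route from b2: right 2 to d2, down 1 to d3, right 1 to e3, up 2 to e1, left 4 to a1, down 2 to a3, right 1 to b3 — 13 moves in all.
Check: order respected (d2 at step 2, d3 at step 3).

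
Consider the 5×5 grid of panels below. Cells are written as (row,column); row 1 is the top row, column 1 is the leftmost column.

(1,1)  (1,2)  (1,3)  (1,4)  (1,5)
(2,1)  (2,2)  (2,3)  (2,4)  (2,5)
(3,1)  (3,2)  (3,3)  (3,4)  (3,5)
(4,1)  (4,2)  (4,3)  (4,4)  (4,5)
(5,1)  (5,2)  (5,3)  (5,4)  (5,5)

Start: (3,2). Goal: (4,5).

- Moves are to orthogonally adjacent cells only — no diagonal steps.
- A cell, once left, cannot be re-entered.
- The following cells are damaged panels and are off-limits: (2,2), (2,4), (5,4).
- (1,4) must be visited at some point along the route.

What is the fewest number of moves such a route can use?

Any route passes through (1,4) somewhere between (3,2) and (4,5). Summing Manhattan distances along the two legs ((3,2) → (1,4) → (4,5)) gives a lower bound of 4 + 4 = 8 moves.
A route of 8 moves achieves this: (3,2) → (3,3) → (2,3) → (1,3) → (1,4) → (1,5) → (2,5) → (3,5) → (4,5).
Since 8 matches the lower bound, it is optimal.

8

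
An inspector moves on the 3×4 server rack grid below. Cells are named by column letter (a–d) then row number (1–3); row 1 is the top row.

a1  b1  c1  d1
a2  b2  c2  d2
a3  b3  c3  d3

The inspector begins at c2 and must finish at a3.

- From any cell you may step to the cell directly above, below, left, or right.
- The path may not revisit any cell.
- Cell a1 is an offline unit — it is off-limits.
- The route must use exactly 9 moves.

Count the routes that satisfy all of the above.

Need simple routes of exactly 9 moves from c2 to a3 (Manhattan distance 3, so 3 moves are spent on a detour and 3 undoing it).
Enumerating: c2 c1 d1 d2 d3 c3 b3 b2 a2 a3 | c2 c3 d3 d2 d1 c1 b1 b2 b3 a3 | c2 c3 d3 d2 d1 c1 b1 b2 a2 a3 | c2 b2 b1 c1 d1 d2 d3 c3 b3 a3.
That gives 4 routes.

4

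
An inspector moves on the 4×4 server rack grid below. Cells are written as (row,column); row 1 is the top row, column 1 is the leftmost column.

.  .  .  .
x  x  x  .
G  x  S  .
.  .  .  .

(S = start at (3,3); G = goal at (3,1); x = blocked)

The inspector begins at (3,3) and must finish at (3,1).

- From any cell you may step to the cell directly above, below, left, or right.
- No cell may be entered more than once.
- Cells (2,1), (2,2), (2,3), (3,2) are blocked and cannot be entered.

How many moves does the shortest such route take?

4

The Manhattan distance from (3,3) to (3,1) is |3−3| + |3−1| = 2, so at least 2 moves are needed.
That bound ignores the blocked cells. Measuring each leg by the fewest moves that actually steer around them ((3,3)→(3,1): 4) raises the lower bound to 4.
A route of 4 moves exists: (3,3) → (4,3) → (4,2) → (4,1) → (3,1).
Since 4 matches that lower bound, it is optimal.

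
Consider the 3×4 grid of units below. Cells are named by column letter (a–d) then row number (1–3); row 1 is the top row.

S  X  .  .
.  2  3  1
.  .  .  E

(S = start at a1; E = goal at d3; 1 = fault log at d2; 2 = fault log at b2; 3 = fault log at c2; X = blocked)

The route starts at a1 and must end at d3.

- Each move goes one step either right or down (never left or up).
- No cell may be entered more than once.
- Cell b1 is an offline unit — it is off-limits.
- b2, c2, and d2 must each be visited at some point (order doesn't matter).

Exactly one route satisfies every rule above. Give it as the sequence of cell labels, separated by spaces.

a1 a2 b2 c2 d2 d3

Moves only go right or down, so the column and row indices never decrease.
Route from a1: down to a2, 3× right (reaching d2), down to d3 — 5 moves in all.
Check: all required cells visited.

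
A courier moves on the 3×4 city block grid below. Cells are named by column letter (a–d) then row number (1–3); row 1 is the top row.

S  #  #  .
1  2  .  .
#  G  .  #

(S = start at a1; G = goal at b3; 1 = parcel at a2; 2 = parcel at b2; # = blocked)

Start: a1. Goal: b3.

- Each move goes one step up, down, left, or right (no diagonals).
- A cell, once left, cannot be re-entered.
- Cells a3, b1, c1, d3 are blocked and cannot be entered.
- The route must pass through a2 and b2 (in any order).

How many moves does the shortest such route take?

3

Any route passes through a2 and b2 in some order between a1 and b3. Summing Manhattan distances along each leg and taking the cheapest ordering (a1 → a2 → b2 → b3) gives a lower bound of 1 + 1 + 1 = 3 moves.
A route of 3 moves achieves this: a1 → a2 → b2 → b3.
Since 3 matches the lower bound, it is optimal.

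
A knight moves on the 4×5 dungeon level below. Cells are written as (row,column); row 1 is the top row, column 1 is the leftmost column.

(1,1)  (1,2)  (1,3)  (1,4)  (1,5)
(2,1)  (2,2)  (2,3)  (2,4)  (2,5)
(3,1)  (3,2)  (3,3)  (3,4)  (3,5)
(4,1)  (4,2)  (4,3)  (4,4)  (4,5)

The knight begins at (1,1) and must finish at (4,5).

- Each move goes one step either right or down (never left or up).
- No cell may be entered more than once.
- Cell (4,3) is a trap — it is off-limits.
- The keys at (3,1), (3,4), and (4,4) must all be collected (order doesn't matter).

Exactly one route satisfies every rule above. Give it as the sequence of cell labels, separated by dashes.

Moves only go right or down, so the column and row indices never decrease.
Route from (1,1): down 2 to (3,1), right 3 to (3,4), down 1 to (4,4), right 1 to (4,5) — 7 moves in all.
Check: all required cells visited.

(1,1) - (2,1) - (3,1) - (3,2) - (3,3) - (3,4) - (4,4) - (4,5)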